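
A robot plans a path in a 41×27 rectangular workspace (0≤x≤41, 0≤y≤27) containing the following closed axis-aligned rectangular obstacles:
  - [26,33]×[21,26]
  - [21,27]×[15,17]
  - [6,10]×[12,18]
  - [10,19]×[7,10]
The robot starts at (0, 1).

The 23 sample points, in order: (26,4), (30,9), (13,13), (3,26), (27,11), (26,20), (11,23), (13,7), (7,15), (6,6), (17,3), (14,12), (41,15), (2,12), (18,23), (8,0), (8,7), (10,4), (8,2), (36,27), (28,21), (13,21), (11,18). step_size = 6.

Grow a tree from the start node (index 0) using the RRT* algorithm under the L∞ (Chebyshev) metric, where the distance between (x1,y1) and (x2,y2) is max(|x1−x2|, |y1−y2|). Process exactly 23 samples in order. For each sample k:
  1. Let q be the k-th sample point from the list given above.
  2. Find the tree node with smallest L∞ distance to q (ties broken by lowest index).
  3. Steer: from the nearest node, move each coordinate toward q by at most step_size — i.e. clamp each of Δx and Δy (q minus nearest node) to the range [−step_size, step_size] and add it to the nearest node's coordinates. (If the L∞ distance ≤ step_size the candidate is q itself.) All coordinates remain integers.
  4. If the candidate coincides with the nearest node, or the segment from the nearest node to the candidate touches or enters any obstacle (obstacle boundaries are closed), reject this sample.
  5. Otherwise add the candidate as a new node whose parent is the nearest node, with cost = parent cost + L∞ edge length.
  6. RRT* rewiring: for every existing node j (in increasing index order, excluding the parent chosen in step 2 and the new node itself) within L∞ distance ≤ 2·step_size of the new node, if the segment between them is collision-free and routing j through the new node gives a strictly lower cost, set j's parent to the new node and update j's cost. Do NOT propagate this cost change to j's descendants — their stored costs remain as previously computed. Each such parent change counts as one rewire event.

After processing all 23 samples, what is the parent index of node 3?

Parent of node 3: 1

1. q=(26,4) nearest=0 d=26 new=(6,4) → add node 1 parent=0 cost=6
2. q=(30,9) nearest=1 d=24 new=(12,9) → blocked by [10,19]×[7,10], reject
3. q=(13,13) nearest=1 d=9 new=(12,10) → blocked by [10,19]×[7,10], reject
4. q=(3,26) nearest=1 d=22 new=(3,10) → add node 2 parent=1 cost=12
5. q=(27,11) nearest=1 d=21 new=(12,10) → blocked by [10,19]×[7,10], reject
6. q=(26,20) nearest=1 d=20 new=(12,10) → blocked by [10,19]×[7,10], reject
7. q=(11,23) nearest=2 d=13 new=(9,16) → blocked by [6,10]×[12,18], reject
8. q=(13,7) nearest=1 d=7 new=(12,7) → blocked by [10,19]×[7,10], reject
9. q=(7,15) nearest=2 d=5 new=(7,15) → blocked by [6,10]×[12,18], reject
10. q=(6,6) nearest=1 d=2 new=(6,6) → add node 3 parent=1 cost=8
11. q=(17,3) nearest=1 d=11 new=(12,3) → add node 4 parent=1 cost=12
12. q=(14,12) nearest=1 d=8 new=(12,10) → blocked by [10,19]×[7,10], reject
13. q=(41,15) nearest=4 d=29 new=(18,9) → blocked by [10,19]×[7,10], reject
14. q=(2,12) nearest=2 d=2 new=(2,12) → add node 5 parent=2 cost=14
15. q=(18,23) nearest=2 d=15 new=(9,16) → blocked by [6,10]×[12,18], reject
16. q=(8,0) nearest=1 d=4 new=(8,0) → add node 6 parent=1 cost=10
17. q=(8,7) nearest=3 d=2 new=(8,7) → add node 7 parent=3 cost=10
18. q=(10,4) nearest=4 d=2 new=(10,4) → add node 8 parent=4 cost=14
19. q=(8,2) nearest=1 d=2 new=(8,2) → add node 9 parent=1 cost=8; rewire 8→9 (10<14)
20. q=(36,27) nearest=4 d=24 new=(18,9) → blocked by [10,19]×[7,10], reject
21. q=(28,21) nearest=4 d=18 new=(18,9) → blocked by [10,19]×[7,10], reject
22. q=(13,21) nearest=2 d=11 new=(9,16) → blocked by [6,10]×[12,18], reject
23. q=(11,18) nearest=2 d=8 new=(9,16) → blocked by [6,10]×[12,18], reject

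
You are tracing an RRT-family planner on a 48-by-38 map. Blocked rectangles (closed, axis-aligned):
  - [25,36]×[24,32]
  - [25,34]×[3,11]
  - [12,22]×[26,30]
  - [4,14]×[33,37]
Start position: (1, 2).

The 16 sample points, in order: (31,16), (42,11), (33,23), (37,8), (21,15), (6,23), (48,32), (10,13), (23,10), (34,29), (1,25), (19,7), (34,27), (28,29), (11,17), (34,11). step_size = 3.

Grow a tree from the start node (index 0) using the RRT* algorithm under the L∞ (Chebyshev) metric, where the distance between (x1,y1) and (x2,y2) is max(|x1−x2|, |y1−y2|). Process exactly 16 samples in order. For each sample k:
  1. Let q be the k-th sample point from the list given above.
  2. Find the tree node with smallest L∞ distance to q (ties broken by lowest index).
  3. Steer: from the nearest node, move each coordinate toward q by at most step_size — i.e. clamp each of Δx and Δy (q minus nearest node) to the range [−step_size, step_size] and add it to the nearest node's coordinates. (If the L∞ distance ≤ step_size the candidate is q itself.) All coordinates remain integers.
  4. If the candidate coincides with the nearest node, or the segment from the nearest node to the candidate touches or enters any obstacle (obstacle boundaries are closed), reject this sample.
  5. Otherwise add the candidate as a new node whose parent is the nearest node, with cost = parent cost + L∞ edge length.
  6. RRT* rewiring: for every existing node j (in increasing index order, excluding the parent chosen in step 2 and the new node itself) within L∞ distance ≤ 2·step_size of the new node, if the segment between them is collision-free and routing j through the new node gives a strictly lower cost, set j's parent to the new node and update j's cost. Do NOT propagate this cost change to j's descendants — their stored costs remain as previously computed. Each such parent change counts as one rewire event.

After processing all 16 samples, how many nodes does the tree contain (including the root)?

1. q=(31,16) nearest=0 d=30 new=(4,5) → add node 1 parent=0 cost=3
2. q=(42,11) nearest=1 d=38 new=(7,8) → add node 2 parent=1 cost=6
3. q=(33,23) nearest=2 d=26 new=(10,11) → add node 3 parent=2 cost=9
4. q=(37,8) nearest=3 d=27 new=(13,8) → add node 4 parent=3 cost=12
5. q=(21,15) nearest=4 d=8 new=(16,11) → add node 5 parent=4 cost=15
6. q=(6,23) nearest=3 d=12 new=(7,14) → add node 6 parent=3 cost=12
7. q=(48,32) nearest=5 d=32 new=(19,14) → add node 7 parent=5 cost=18
8. q=(10,13) nearest=3 d=2 new=(10,13) → add node 8 parent=3 cost=11
9. q=(23,10) nearest=7 d=4 new=(22,11) → add node 9 parent=7 cost=21
10. q=(34,29) nearest=7 d=15 new=(22,17) → add node 10 parent=7 cost=21
11. q=(1,25) nearest=6 d=11 new=(4,17) → add node 11 parent=6 cost=15
12. q=(19,7) nearest=5 d=4 new=(19,8) → add node 12 parent=5 cost=18
13. q=(34,27) nearest=10 d=12 new=(25,20) → add node 13 parent=10 cost=24
14. q=(28,29) nearest=13 d=9 new=(28,23) → add node 14 parent=13 cost=27
15. q=(11,17) nearest=6 d=4 new=(10,17) → add node 15 parent=6 cost=15
16. q=(34,11) nearest=13 d=9 new=(28,17) → add node 16 parent=13 cost=27

Node count: 17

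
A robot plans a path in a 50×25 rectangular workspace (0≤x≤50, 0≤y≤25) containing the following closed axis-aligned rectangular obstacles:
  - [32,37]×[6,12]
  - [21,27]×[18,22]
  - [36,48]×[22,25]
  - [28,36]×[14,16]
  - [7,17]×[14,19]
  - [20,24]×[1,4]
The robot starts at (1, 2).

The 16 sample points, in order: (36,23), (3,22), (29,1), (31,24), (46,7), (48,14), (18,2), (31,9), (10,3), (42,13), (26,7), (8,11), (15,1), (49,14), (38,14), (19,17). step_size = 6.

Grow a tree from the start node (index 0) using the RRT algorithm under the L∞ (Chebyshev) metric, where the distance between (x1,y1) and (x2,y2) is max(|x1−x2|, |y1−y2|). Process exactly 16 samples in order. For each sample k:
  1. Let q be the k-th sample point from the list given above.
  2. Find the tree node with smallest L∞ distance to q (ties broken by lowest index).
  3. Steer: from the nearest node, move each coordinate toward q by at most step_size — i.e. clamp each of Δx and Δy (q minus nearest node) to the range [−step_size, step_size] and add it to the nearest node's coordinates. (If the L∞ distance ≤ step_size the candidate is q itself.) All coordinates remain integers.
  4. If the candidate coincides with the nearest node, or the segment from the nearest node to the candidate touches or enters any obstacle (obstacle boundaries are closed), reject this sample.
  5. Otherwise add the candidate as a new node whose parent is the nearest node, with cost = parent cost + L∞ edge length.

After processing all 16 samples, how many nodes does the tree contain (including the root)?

Node count: 17

1. q=(36,23) nearest=0 d=35 new=(7,8) → add node 1 parent=0 cost=6
2. q=(3,22) nearest=1 d=14 new=(3,14) → add node 2 parent=1 cost=12
3. q=(29,1) nearest=1 d=22 new=(13,2) → add node 3 parent=1 cost=12
4. q=(31,24) nearest=3 d=22 new=(19,8) → add node 4 parent=3 cost=18
5. q=(46,7) nearest=4 d=27 new=(25,7) → add node 5 parent=4 cost=24
6. q=(48,14) nearest=5 d=23 new=(31,13) → add node 6 parent=5 cost=30
7. q=(18,2) nearest=3 d=5 new=(18,2) → add node 7 parent=3 cost=17
8. q=(31,9) nearest=6 d=4 new=(31,9) → add node 8 parent=6 cost=34
9. q=(10,3) nearest=3 d=3 new=(10,3) → add node 9 parent=3 cost=15
10. q=(42,13) nearest=6 d=11 new=(37,13) → add node 10 parent=6 cost=36
11. q=(26,7) nearest=5 d=1 new=(26,7) → add node 11 parent=5 cost=25
12. q=(8,11) nearest=1 d=3 new=(8,11) → add node 12 parent=1 cost=9
13. q=(15,1) nearest=3 d=2 new=(15,1) → add node 13 parent=3 cost=14
14. q=(49,14) nearest=10 d=12 new=(43,14) → add node 14 parent=10 cost=42
15. q=(38,14) nearest=10 d=1 new=(38,14) → add node 15 parent=10 cost=37
16. q=(19,17) nearest=4 d=9 new=(19,14) → add node 16 parent=4 cost=24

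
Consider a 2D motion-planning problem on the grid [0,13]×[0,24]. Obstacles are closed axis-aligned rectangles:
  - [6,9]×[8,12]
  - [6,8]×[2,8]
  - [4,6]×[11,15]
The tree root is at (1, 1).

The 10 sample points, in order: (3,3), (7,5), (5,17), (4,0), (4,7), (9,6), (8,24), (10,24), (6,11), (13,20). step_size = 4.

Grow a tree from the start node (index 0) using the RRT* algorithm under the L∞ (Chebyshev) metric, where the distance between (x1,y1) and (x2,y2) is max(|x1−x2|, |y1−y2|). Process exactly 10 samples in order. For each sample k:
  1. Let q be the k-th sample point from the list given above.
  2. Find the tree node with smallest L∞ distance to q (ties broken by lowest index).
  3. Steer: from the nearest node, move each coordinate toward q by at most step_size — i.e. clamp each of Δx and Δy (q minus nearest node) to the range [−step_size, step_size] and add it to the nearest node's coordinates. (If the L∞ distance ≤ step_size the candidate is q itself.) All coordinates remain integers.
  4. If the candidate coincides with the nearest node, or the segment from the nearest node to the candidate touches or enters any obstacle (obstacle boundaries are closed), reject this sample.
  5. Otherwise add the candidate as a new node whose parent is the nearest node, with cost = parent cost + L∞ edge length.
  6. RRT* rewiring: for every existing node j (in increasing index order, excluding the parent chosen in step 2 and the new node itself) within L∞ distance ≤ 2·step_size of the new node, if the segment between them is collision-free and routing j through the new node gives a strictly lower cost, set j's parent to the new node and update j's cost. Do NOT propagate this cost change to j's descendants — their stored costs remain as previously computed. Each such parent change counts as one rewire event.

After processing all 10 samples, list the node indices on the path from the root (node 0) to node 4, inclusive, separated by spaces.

Path: 0 1 2 4

1. q=(3,3) nearest=0 d=2 new=(3,3) → add node 1 parent=0 cost=2
2. q=(7,5) nearest=1 d=4 new=(7,5) → blocked by [6,8]×[2,8], reject
3. q=(5,17) nearest=1 d=14 new=(5,7) → add node 2 parent=1 cost=6
4. q=(4,0) nearest=0 d=3 new=(4,0) → add node 3 parent=0 cost=3
5. q=(4,7) nearest=2 d=1 new=(4,7) → add node 4 parent=2 cost=7
6. q=(9,6) nearest=2 d=4 new=(9,6) → blocked by [6,8]×[2,8], reject
7. q=(8,24) nearest=2 d=17 new=(8,11) → blocked by [6,9]×[8,12], reject
8. q=(10,24) nearest=2 d=17 new=(9,11) → blocked by [6,9]×[8,12], reject
9. q=(6,11) nearest=2 d=4 new=(6,11) → blocked by [6,9]×[8,12], reject
10. q=(13,20) nearest=2 d=13 new=(9,11) → blocked by [6,9]×[8,12], reject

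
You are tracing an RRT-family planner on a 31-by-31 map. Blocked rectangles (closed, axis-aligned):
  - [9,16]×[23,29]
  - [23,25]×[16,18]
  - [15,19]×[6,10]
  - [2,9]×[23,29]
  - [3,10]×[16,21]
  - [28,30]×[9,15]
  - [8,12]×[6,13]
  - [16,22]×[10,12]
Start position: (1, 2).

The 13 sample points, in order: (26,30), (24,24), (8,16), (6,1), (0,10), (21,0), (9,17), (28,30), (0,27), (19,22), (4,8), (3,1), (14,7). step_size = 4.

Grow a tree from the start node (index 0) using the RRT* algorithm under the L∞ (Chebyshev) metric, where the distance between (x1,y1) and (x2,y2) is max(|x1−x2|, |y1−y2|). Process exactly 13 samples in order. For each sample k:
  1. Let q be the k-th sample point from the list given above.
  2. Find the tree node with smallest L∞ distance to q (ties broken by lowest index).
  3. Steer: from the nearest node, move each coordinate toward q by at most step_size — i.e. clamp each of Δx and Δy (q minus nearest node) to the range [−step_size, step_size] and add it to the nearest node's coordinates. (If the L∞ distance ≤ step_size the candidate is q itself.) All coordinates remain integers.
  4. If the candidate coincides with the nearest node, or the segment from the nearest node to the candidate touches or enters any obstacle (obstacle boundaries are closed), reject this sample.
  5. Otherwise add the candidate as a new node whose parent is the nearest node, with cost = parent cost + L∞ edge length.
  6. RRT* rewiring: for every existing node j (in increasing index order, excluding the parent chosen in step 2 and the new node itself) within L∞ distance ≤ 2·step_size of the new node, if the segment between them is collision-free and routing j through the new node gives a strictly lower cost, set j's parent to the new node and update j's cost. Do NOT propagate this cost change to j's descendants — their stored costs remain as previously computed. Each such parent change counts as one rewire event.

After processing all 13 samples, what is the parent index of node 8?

Parent of node 8: 4

1. q=(26,30) nearest=0 d=28 new=(5,6) → add node 1 parent=0 cost=4
2. q=(24,24) nearest=1 d=19 new=(9,10) → blocked by [8,12]×[6,13], reject
3. q=(8,16) nearest=1 d=10 new=(8,10) → blocked by [8,12]×[6,13], reject
4. q=(6,1) nearest=0 d=5 new=(5,1) → add node 2 parent=0 cost=4
5. q=(0,10) nearest=1 d=5 new=(1,10) → add node 3 parent=1 cost=8
6. q=(21,0) nearest=1 d=16 new=(9,2) → add node 4 parent=1 cost=8
7. q=(9,17) nearest=3 d=8 new=(5,14) → add node 5 parent=3 cost=12
8. q=(28,30) nearest=5 d=23 new=(9,18) → blocked by [3,10]×[16,21], reject
9. q=(0,27) nearest=5 d=13 new=(1,18) → blocked by [3,10]×[16,21], reject
10. q=(19,22) nearest=5 d=14 new=(9,18) → blocked by [3,10]×[16,21], reject
11. q=(4,8) nearest=1 d=2 new=(4,8) → add node 6 parent=1 cost=6
12. q=(3,1) nearest=0 d=2 new=(3,1) → add node 7 parent=0 cost=2
13. q=(14,7) nearest=4 d=5 new=(13,6) → add node 8 parent=4 cost=12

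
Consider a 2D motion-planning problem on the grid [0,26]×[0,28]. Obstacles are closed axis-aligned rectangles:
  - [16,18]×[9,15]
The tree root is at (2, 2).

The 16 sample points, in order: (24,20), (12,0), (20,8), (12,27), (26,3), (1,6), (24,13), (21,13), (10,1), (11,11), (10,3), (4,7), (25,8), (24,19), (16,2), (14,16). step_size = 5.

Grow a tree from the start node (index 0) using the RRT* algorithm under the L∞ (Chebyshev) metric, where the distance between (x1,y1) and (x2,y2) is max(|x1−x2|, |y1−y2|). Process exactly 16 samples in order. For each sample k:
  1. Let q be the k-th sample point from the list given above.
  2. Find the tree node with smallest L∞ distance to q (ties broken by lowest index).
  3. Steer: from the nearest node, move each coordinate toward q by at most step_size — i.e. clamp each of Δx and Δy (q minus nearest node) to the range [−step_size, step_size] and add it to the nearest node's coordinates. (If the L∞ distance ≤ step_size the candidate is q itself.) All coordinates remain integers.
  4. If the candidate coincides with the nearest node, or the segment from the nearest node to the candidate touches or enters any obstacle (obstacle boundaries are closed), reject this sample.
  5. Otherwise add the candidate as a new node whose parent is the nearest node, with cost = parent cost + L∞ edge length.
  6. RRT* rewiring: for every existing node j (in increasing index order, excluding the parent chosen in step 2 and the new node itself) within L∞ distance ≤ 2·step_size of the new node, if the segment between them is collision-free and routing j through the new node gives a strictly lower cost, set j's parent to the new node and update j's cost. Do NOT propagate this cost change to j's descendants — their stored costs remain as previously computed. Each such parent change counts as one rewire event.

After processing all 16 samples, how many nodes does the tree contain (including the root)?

1. q=(24,20) nearest=0 d=22 new=(7,7) → add node 1 parent=0 cost=5
2. q=(12,0) nearest=1 d=7 new=(12,2) → add node 2 parent=1 cost=10
3. q=(20,8) nearest=2 d=8 new=(17,7) → add node 3 parent=2 cost=15
4. q=(12,27) nearest=1 d=20 new=(12,12) → add node 4 parent=1 cost=10
5. q=(26,3) nearest=3 d=9 new=(22,3) → add node 5 parent=3 cost=20
6. q=(1,6) nearest=0 d=4 new=(1,6) → add node 6 parent=0 cost=4
7. q=(24,13) nearest=3 d=7 new=(22,12) → add node 7 parent=3 cost=20
8. q=(21,13) nearest=7 d=1 new=(21,13) → add node 8 parent=7 cost=21
9. q=(10,1) nearest=2 d=2 new=(10,1) → add node 9 parent=2 cost=12
10. q=(11,11) nearest=4 d=1 new=(11,11) → add node 10 parent=4 cost=11
11. q=(10,3) nearest=2 d=2 new=(10,3) → add node 11 parent=2 cost=12
12. q=(4,7) nearest=1 d=3 new=(4,7) → add node 12 parent=1 cost=8
13. q=(25,8) nearest=7 d=4 new=(25,8) → add node 13 parent=7 cost=24
14. q=(24,19) nearest=8 d=6 new=(24,18) → add node 14 parent=8 cost=26
15. q=(16,2) nearest=2 d=4 new=(16,2) → add node 15 parent=2 cost=14; rewire 13→15 (23<24)
16. q=(14,16) nearest=4 d=4 new=(14,16) → add node 16 parent=4 cost=14; rewire 14→16 (24<26)

Node count: 17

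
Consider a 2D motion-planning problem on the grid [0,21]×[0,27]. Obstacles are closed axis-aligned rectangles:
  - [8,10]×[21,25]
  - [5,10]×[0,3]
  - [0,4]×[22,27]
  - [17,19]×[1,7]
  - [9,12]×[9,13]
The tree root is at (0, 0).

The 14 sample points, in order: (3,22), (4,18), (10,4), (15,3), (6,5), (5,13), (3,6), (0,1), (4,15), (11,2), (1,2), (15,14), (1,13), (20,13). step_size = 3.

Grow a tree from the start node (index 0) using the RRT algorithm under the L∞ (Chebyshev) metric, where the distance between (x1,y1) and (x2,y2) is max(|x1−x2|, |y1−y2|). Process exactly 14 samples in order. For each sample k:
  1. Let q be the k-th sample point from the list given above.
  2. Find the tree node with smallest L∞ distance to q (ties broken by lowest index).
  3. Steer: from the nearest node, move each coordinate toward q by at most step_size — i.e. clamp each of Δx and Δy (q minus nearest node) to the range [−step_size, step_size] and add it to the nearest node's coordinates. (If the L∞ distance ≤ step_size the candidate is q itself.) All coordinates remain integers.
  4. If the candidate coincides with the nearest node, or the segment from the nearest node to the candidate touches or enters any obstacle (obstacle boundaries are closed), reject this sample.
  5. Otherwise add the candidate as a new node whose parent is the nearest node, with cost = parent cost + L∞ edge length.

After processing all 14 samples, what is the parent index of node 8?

Parent of node 8: 5

1. q=(3,22) nearest=0 d=22 new=(3,3) → add node 1 parent=0 cost=3
2. q=(4,18) nearest=1 d=15 new=(4,6) → add node 2 parent=1 cost=6
3. q=(10,4) nearest=2 d=6 new=(7,4) → add node 3 parent=2 cost=9
4. q=(15,3) nearest=3 d=8 new=(10,3) → blocked by [5,10]×[0,3], reject
5. q=(6,5) nearest=3 d=1 new=(6,5) → add node 4 parent=3 cost=10
6. q=(5,13) nearest=2 d=7 new=(5,9) → add node 5 parent=2 cost=9
7. q=(3,6) nearest=2 d=1 new=(3,6) → add node 6 parent=2 cost=7
8. q=(0,1) nearest=0 d=1 new=(0,1) → add node 7 parent=0 cost=1
9. q=(4,15) nearest=5 d=6 new=(4,12) → add node 8 parent=5 cost=12
10. q=(11,2) nearest=3 d=4 new=(10,2) → blocked by [5,10]×[0,3], reject
11. q=(1,2) nearest=7 d=1 new=(1,2) → add node 9 parent=7 cost=2
12. q=(15,14) nearest=4 d=9 new=(9,8) → add node 10 parent=4 cost=13
13. q=(1,13) nearest=8 d=3 new=(1,13) → add node 11 parent=8 cost=15
14. q=(20,13) nearest=10 d=11 new=(12,11) → blocked by [9,12]×[9,13], reject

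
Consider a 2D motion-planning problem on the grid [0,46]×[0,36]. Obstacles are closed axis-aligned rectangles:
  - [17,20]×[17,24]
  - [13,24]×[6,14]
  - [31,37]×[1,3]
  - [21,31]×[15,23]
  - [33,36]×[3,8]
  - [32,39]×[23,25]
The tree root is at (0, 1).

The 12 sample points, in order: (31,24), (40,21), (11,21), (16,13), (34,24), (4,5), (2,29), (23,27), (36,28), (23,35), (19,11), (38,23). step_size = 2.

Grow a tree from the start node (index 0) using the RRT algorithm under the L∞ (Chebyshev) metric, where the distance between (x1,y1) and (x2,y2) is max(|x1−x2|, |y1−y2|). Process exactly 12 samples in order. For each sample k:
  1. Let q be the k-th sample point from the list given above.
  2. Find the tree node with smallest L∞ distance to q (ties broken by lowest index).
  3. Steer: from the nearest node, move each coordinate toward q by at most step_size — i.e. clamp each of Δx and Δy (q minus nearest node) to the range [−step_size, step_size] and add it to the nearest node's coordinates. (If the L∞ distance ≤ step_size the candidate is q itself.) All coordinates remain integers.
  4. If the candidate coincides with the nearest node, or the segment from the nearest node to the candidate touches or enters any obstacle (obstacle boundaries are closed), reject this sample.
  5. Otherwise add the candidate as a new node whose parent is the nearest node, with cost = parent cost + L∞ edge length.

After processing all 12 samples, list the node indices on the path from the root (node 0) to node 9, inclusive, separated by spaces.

Path: 0 1 2 3 4 5 6 7 9

1. q=(31,24) nearest=0 d=31 new=(2,3) → add node 1 parent=0 cost=2
2. q=(40,21) nearest=1 d=38 new=(4,5) → add node 2 parent=1 cost=4
3. q=(11,21) nearest=2 d=16 new=(6,7) → add node 3 parent=2 cost=6
4. q=(16,13) nearest=3 d=10 new=(8,9) → add node 4 parent=3 cost=8
5. q=(34,24) nearest=4 d=26 new=(10,11) → add node 5 parent=4 cost=10
6. q=(4,5) nearest=2 d=0 → coincident, reject
7. q=(2,29) nearest=5 d=18 new=(8,13) → add node 6 parent=5 cost=12
8. q=(23,27) nearest=6 d=15 new=(10,15) → add node 7 parent=6 cost=14
9. q=(36,28) nearest=5 d=26 new=(12,13) → add node 8 parent=5 cost=12
10. q=(23,35) nearest=7 d=20 new=(12,17) → add node 9 parent=7 cost=16
11. q=(19,11) nearest=8 d=7 new=(14,11) → blocked by [13,24]×[6,14], reject
12. q=(38,23) nearest=8 d=26 new=(14,15) → blocked by [13,24]×[6,14], reject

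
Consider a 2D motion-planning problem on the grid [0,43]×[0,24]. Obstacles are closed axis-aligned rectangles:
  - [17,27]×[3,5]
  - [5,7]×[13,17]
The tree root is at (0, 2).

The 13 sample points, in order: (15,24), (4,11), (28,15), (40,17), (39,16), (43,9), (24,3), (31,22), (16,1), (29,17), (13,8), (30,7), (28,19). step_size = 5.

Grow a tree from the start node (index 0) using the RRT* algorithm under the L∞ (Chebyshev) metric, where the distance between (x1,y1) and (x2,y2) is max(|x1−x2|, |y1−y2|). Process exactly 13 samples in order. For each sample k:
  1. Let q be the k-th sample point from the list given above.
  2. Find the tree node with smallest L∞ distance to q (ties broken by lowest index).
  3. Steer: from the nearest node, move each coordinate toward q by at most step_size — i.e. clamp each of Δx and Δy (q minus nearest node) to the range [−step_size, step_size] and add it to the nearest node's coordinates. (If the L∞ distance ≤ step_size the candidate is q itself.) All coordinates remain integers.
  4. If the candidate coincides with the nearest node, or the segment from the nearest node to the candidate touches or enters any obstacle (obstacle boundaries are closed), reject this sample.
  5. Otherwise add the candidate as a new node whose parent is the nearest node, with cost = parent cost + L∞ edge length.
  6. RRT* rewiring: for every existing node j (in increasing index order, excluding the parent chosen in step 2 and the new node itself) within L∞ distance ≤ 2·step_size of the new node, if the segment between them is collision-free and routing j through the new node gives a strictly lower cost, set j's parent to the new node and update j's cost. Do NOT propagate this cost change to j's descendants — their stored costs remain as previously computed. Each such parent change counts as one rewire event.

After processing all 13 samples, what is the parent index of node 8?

1. q=(15,24) nearest=0 d=22 new=(5,7) → add node 1 parent=0 cost=5
2. q=(4,11) nearest=1 d=4 new=(4,11) → add node 2 parent=1 cost=9
3. q=(28,15) nearest=1 d=23 new=(10,12) → add node 3 parent=1 cost=10
4. q=(40,17) nearest=3 d=30 new=(15,17) → add node 4 parent=3 cost=15
5. q=(39,16) nearest=4 d=24 new=(20,16) → add node 5 parent=4 cost=20
6. q=(43,9) nearest=5 d=23 new=(25,11) → add node 6 parent=5 cost=25
7. q=(24,3) nearest=6 d=8 new=(24,6) → add node 7 parent=6 cost=30
8. q=(31,22) nearest=5 d=11 new=(25,21) → add node 8 parent=5 cost=25
9. q=(16,1) nearest=7 d=8 new=(19,1) → blocked by [17,27]×[3,5], reject
10. q=(29,17) nearest=8 d=4 new=(29,17) → add node 9 parent=8 cost=29
11. q=(13,8) nearest=3 d=4 new=(13,8) → add node 10 parent=3 cost=14
12. q=(30,7) nearest=6 d=5 new=(30,7) → add node 11 parent=6 cost=30
13. q=(28,19) nearest=9 d=2 new=(28,19) → add node 12 parent=9 cost=31

Parent of node 8: 5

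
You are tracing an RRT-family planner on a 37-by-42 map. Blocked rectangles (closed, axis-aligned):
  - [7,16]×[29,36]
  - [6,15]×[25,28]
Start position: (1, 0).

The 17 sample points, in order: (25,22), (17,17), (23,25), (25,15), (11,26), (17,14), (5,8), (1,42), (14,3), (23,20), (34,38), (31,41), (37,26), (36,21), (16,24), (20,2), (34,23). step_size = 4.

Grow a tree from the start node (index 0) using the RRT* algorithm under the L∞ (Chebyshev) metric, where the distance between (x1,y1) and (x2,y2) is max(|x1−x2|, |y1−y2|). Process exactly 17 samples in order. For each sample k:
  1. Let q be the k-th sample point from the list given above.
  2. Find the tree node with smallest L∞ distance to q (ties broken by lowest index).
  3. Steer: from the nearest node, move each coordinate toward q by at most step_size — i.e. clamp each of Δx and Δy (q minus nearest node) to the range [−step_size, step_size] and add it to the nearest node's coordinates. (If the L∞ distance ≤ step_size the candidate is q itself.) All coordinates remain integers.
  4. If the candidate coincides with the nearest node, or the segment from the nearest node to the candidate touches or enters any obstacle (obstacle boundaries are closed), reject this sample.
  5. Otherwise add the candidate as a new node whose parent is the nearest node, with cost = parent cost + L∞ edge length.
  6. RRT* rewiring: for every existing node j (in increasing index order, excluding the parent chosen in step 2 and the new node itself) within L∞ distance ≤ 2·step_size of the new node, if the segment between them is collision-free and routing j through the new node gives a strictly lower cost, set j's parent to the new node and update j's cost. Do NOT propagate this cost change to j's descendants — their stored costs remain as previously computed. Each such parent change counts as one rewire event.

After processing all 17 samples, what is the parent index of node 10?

1. q=(25,22) nearest=0 d=24 new=(5,4) → add node 1 parent=0 cost=4
2. q=(17,17) nearest=1 d=13 new=(9,8) → add node 2 parent=1 cost=8
3. q=(23,25) nearest=2 d=17 new=(13,12) → add node 3 parent=2 cost=12
4. q=(25,15) nearest=3 d=12 new=(17,15) → add node 4 parent=3 cost=16
5. q=(11,26) nearest=4 d=11 new=(13,19) → add node 5 parent=4 cost=20
6. q=(17,14) nearest=4 d=1 new=(17,14) → add node 6 parent=4 cost=17
7. q=(5,8) nearest=1 d=4 new=(5,8) → add node 7 parent=1 cost=8
8. q=(1,42) nearest=5 d=23 new=(9,23) → add node 8 parent=5 cost=24
9. q=(14,3) nearest=2 d=5 new=(13,4) → add node 9 parent=2 cost=12
10. q=(23,20) nearest=4 d=6 new=(21,19) → add node 10 parent=4 cost=20
11. q=(34,38) nearest=10 d=19 new=(25,23) → add node 11 parent=10 cost=24
12. q=(31,41) nearest=11 d=18 new=(29,27) → add node 12 parent=11 cost=28
13. q=(37,26) nearest=12 d=8 new=(33,26) → add node 13 parent=12 cost=32
14. q=(36,21) nearest=13 d=5 new=(36,22) → add node 14 parent=13 cost=36
15. q=(16,24) nearest=5 d=5 new=(16,23) → add node 15 parent=5 cost=24
16. q=(20,2) nearest=9 d=7 new=(17,2) → add node 16 parent=9 cost=16
17. q=(34,23) nearest=14 d=2 new=(34,23) → add node 17 parent=14 cost=38

Parent of node 10: 4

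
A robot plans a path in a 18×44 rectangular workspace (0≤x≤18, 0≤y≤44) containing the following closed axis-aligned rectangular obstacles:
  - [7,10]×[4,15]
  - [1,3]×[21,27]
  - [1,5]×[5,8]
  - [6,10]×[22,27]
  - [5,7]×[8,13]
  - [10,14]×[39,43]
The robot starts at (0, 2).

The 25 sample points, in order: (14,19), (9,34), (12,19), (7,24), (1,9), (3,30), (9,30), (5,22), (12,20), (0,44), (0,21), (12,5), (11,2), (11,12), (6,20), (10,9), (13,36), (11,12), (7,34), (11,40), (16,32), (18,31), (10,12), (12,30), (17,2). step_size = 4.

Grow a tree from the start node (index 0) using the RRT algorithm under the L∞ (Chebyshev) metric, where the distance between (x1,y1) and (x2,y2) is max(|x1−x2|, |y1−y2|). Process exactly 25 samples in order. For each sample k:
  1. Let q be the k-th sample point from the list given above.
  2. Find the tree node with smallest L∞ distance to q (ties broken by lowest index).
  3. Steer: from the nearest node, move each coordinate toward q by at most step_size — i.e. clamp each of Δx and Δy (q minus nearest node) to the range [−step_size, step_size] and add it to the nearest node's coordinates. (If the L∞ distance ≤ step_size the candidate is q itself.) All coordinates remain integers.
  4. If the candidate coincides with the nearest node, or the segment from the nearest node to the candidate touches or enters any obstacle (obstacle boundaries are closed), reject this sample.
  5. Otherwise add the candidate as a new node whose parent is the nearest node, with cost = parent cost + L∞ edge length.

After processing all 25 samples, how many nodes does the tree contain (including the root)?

Node count: 12

1. q=(14,19) nearest=0 d=17 new=(4,6) → blocked by [1,5]×[5,8], reject
2. q=(9,34) nearest=0 d=32 new=(4,6) → blocked by [1,5]×[5,8], reject
3. q=(12,19) nearest=0 d=17 new=(4,6) → blocked by [1,5]×[5,8], reject
4. q=(7,24) nearest=0 d=22 new=(4,6) → blocked by [1,5]×[5,8], reject
5. q=(1,9) nearest=0 d=7 new=(1,6) → blocked by [1,5]×[5,8], reject
6. q=(3,30) nearest=0 d=28 new=(3,6) → blocked by [1,5]×[5,8], reject
7. q=(9,30) nearest=0 d=28 new=(4,6) → blocked by [1,5]×[5,8], reject
8. q=(5,22) nearest=0 d=20 new=(4,6) → blocked by [1,5]×[5,8], reject
9. q=(12,20) nearest=0 d=18 new=(4,6) → blocked by [1,5]×[5,8], reject
10. q=(0,44) nearest=0 d=42 new=(0,6) → add node 1 parent=0 cost=4
11. q=(0,21) nearest=1 d=15 new=(0,10) → add node 2 parent=1 cost=8
12. q=(12,5) nearest=0 d=12 new=(4,5) → blocked by [1,5]×[5,8], reject
13. q=(11,2) nearest=0 d=11 new=(4,2) → add node 3 parent=0 cost=4
14. q=(11,12) nearest=3 d=10 new=(8,6) → blocked by [7,10]×[4,15], reject
15. q=(6,20) nearest=2 d=10 new=(4,14) → add node 4 parent=2 cost=12
16. q=(10,9) nearest=4 d=6 new=(8,10) → blocked by [7,10]×[4,15], reject
17. q=(13,36) nearest=4 d=22 new=(8,18) → add node 5 parent=4 cost=16
18. q=(11,12) nearest=5 d=6 new=(11,14) → add node 6 parent=5 cost=20
19. q=(7,34) nearest=5 d=16 new=(7,22) → blocked by [6,10]×[22,27], reject
20. q=(11,40) nearest=5 d=22 new=(11,22) → add node 7 parent=5 cost=20
21. q=(16,32) nearest=7 d=10 new=(15,26) → add node 8 parent=7 cost=24
22. q=(18,31) nearest=8 d=5 new=(18,30) → add node 9 parent=8 cost=28
23. q=(10,12) nearest=6 d=2 new=(10,12) → blocked by [7,10]×[4,15], reject
24. q=(12,30) nearest=8 d=4 new=(12,30) → add node 10 parent=8 cost=28
25. q=(17,2) nearest=6 d=12 new=(15,10) → add node 11 parent=6 cost=24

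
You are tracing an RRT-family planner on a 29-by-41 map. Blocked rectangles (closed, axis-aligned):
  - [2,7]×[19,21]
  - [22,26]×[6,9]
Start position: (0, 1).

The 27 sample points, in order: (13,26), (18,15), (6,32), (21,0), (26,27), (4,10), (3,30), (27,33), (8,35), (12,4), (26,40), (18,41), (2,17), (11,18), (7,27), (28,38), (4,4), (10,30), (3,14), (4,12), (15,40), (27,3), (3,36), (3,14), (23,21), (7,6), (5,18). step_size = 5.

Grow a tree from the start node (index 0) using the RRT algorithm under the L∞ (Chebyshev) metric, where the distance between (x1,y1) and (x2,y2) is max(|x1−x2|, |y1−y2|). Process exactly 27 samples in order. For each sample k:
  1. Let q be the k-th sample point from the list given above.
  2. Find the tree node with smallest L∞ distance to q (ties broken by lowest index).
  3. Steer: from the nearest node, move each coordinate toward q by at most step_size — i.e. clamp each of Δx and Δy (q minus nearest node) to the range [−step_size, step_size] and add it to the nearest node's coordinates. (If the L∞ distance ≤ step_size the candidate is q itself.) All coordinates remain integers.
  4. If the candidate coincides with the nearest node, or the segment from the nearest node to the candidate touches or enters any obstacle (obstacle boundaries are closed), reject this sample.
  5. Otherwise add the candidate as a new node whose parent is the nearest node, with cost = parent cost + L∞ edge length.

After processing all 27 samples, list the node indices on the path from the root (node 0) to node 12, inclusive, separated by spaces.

1. q=(13,26) nearest=0 d=25 new=(5,6) → add node 1 parent=0 cost=5
2. q=(18,15) nearest=1 d=13 new=(10,11) → add node 2 parent=1 cost=10
3. q=(6,32) nearest=2 d=21 new=(6,16) → add node 3 parent=2 cost=15
4. q=(21,0) nearest=2 d=11 new=(15,6) → add node 4 parent=2 cost=15
5. q=(26,27) nearest=2 d=16 new=(15,16) → add node 5 parent=2 cost=15
6. q=(4,10) nearest=1 d=4 new=(4,10) → add node 6 parent=1 cost=9
7. q=(3,30) nearest=3 d=14 new=(3,21) → blocked by [2,7]×[19,21], reject
8. q=(27,33) nearest=5 d=17 new=(20,21) → add node 7 parent=5 cost=20
9. q=(8,35) nearest=7 d=14 new=(15,26) → add node 8 parent=7 cost=25
10. q=(12,4) nearest=4 d=3 new=(12,4) → add node 9 parent=4 cost=18
11. q=(26,40) nearest=8 d=14 new=(20,31) → add node 10 parent=8 cost=30
12. q=(18,41) nearest=10 d=10 new=(18,36) → add node 11 parent=10 cost=35
13. q=(2,17) nearest=3 d=4 new=(2,17) → add node 12 parent=3 cost=19
14. q=(11,18) nearest=5 d=4 new=(11,18) → add node 13 parent=5 cost=19
15. q=(7,27) nearest=8 d=8 new=(10,27) → add node 14 parent=8 cost=30
16. q=(28,38) nearest=10 d=8 new=(25,36) → add node 15 parent=10 cost=35
17. q=(4,4) nearest=1 d=2 new=(4,4) → add node 16 parent=1 cost=7
18. q=(10,30) nearest=14 d=3 new=(10,30) → add node 17 parent=14 cost=33
19. q=(3,14) nearest=3 d=3 new=(3,14) → add node 18 parent=3 cost=18
20. q=(4,12) nearest=6 d=2 new=(4,12) → add node 19 parent=6 cost=11
21. q=(15,40) nearest=11 d=4 new=(15,40) → add node 20 parent=11 cost=39
22. q=(27,3) nearest=4 d=12 new=(20,3) → add node 21 parent=4 cost=20
23. q=(3,36) nearest=17 d=7 new=(5,35) → add node 22 parent=17 cost=38
24. q=(3,14) nearest=18 d=0 → coincident, reject
25. q=(23,21) nearest=7 d=3 new=(23,21) → add node 23 parent=7 cost=23
26. q=(7,6) nearest=1 d=2 new=(7,6) → add node 24 parent=1 cost=7
27. q=(5,18) nearest=3 d=2 new=(5,18) → add node 25 parent=3 cost=17

Path: 0 1 2 3 12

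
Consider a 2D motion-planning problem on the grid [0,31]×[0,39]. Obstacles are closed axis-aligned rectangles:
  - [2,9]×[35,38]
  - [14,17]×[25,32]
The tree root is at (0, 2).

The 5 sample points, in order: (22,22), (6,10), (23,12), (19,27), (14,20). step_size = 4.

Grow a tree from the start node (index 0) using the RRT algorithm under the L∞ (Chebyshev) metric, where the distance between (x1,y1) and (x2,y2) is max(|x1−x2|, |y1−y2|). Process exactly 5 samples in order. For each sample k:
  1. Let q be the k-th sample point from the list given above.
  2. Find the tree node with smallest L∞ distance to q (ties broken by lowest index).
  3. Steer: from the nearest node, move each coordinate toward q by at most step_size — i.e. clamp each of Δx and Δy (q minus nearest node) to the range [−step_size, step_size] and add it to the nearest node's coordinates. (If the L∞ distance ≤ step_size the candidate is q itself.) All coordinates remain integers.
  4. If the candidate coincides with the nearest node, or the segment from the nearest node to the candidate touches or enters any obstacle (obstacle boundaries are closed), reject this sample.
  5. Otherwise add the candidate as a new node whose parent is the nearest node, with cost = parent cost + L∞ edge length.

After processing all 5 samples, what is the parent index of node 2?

1. q=(22,22) nearest=0 d=22 new=(4,6) → add node 1 parent=0 cost=4
2. q=(6,10) nearest=1 d=4 new=(6,10) → add node 2 parent=1 cost=8
3. q=(23,12) nearest=2 d=17 new=(10,12) → add node 3 parent=2 cost=12
4. q=(19,27) nearest=3 d=15 new=(14,16) → add node 4 parent=3 cost=16
5. q=(14,20) nearest=4 d=4 new=(14,20) → add node 5 parent=4 cost=20

Parent of node 2: 1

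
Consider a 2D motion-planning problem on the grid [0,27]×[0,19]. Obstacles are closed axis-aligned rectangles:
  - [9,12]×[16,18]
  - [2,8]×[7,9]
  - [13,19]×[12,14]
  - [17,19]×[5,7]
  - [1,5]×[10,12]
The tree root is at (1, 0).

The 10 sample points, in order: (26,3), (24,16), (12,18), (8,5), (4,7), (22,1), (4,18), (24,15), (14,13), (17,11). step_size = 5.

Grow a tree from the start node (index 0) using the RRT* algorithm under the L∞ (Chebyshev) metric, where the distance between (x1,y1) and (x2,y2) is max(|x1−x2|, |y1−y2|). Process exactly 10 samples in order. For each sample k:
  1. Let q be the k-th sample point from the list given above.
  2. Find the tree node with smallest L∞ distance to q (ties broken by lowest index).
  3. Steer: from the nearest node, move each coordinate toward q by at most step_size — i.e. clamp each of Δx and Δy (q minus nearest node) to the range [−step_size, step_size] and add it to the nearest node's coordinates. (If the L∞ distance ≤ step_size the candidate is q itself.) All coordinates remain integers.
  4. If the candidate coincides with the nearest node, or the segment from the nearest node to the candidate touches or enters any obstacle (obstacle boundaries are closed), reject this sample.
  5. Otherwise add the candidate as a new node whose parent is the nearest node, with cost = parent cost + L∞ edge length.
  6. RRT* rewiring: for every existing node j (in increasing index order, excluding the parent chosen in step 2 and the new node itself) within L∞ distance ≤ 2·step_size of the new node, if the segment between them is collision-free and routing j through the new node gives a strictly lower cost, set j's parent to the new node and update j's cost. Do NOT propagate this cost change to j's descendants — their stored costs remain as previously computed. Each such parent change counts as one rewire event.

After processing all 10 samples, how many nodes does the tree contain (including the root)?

1. q=(26,3) nearest=0 d=25 new=(6,3) → add node 1 parent=0 cost=5
2. q=(24,16) nearest=1 d=18 new=(11,8) → add node 2 parent=1 cost=10
3. q=(12,18) nearest=2 d=10 new=(12,13) → add node 3 parent=2 cost=15
4. q=(8,5) nearest=1 d=2 new=(8,5) → add node 4 parent=1 cost=7
5. q=(4,7) nearest=1 d=4 new=(4,7) → blocked by [2,8]×[7,9], reject
6. q=(22,1) nearest=2 d=11 new=(16,3) → add node 5 parent=2 cost=15
7. q=(4,18) nearest=3 d=8 new=(7,18) → blocked by [9,12]×[16,18], reject
8. q=(24,15) nearest=3 d=12 new=(17,15) → blocked by [13,19]×[12,14], reject
9. q=(14,13) nearest=3 d=2 new=(14,13) → blocked by [13,19]×[12,14], reject
10. q=(17,11) nearest=3 d=5 new=(17,11) → blocked by [13,19]×[12,14], reject

Node count: 6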